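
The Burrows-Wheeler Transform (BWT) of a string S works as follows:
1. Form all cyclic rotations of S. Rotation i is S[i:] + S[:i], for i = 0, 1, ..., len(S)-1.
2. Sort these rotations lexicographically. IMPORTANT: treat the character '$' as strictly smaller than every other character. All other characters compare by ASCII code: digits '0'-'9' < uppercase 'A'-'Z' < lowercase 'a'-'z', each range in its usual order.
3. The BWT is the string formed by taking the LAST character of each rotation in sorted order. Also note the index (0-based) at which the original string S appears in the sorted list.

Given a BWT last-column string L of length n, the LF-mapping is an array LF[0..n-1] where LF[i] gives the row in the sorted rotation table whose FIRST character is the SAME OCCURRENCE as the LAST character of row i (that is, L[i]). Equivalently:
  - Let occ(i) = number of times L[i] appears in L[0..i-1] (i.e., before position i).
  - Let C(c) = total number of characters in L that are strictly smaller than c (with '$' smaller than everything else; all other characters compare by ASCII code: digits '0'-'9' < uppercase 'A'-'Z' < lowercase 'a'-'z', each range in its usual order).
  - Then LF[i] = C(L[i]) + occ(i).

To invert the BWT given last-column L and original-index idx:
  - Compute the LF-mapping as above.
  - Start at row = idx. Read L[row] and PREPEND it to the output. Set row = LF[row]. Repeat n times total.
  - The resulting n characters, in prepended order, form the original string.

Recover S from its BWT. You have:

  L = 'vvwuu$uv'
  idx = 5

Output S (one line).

Answer: vuuvwuv$

Derivation:
LF mapping: 4 5 7 1 2 0 3 6
Walk LF starting at row 5, prepending L[row]:
  step 1: row=5, L[5]='$', prepend. Next row=LF[5]=0
  step 2: row=0, L[0]='v', prepend. Next row=LF[0]=4
  step 3: row=4, L[4]='u', prepend. Next row=LF[4]=2
  step 4: row=2, L[2]='w', prepend. Next row=LF[2]=7
  step 5: row=7, L[7]='v', prepend. Next row=LF[7]=6
  step 6: row=6, L[6]='u', prepend. Next row=LF[6]=3
  step 7: row=3, L[3]='u', prepend. Next row=LF[3]=1
  step 8: row=1, L[1]='v', prepend. Next row=LF[1]=5
Reversed output: vuuvwuv$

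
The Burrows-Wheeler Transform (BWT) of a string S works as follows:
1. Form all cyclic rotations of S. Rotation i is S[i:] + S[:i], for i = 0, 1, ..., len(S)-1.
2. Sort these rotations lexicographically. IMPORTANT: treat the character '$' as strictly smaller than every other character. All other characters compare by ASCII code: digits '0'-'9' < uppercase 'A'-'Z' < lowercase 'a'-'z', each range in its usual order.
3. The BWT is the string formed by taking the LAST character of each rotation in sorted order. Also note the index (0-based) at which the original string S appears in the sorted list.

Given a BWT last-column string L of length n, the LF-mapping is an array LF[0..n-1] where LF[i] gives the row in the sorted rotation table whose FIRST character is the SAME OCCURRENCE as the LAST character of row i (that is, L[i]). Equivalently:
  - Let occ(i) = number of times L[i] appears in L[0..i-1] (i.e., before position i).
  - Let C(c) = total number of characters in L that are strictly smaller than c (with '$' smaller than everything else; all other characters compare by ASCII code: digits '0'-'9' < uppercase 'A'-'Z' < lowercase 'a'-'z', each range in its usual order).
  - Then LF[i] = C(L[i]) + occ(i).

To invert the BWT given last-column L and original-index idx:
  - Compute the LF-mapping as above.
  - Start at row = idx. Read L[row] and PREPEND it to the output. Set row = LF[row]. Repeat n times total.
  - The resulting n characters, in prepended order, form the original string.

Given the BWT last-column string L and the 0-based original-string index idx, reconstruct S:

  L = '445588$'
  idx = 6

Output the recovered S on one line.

Answer: 885544$

Derivation:
LF mapping: 1 2 3 4 5 6 0
Walk LF starting at row 6, prepending L[row]:
  step 1: row=6, L[6]='$', prepend. Next row=LF[6]=0
  step 2: row=0, L[0]='4', prepend. Next row=LF[0]=1
  step 3: row=1, L[1]='4', prepend. Next row=LF[1]=2
  step 4: row=2, L[2]='5', prepend. Next row=LF[2]=3
  step 5: row=3, L[3]='5', prepend. Next row=LF[3]=4
  step 6: row=4, L[4]='8', prepend. Next row=LF[4]=5
  step 7: row=5, L[5]='8', prepend. Next row=LF[5]=6
Reversed output: 885544$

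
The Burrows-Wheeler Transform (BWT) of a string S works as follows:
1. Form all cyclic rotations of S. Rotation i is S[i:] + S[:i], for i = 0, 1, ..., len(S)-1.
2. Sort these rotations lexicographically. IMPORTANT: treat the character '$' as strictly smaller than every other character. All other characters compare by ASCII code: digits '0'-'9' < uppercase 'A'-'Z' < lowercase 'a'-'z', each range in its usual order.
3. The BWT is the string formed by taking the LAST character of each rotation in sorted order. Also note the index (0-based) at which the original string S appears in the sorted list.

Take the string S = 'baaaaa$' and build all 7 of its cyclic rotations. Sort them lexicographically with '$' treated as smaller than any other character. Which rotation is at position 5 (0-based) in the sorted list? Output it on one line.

Answer: aaaaa$b

Derivation:
All 7 rotations (rotation i = S[i:]+S[:i]):
  rot[0] = baaaaa$
  rot[1] = aaaaa$b
  rot[2] = aaaa$ba
  rot[3] = aaa$baa
  rot[4] = aa$baaa
  rot[5] = a$baaaa
  rot[6] = $baaaaa
Sorted (with $ < everything):
  sorted[0] = $baaaaa
  sorted[1] = a$baaaa
  sorted[2] = aa$baaa
  sorted[3] = aaa$baa
  sorted[4] = aaaa$ba
  sorted[5] = aaaaa$b
  sorted[6] = baaaaa$
sorted[5] = aaaaa$b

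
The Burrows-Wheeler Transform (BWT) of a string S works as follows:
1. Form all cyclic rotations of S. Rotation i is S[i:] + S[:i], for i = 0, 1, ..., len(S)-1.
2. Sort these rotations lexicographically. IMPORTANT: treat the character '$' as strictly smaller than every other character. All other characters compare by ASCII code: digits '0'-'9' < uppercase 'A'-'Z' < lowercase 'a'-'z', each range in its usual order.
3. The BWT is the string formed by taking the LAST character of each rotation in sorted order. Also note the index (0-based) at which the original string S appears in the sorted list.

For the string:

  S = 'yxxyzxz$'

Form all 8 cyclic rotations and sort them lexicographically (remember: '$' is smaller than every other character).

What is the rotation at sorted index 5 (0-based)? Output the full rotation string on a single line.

All 8 rotations (rotation i = S[i:]+S[:i]):
  rot[0] = yxxyzxz$
  rot[1] = xxyzxz$y
  rot[2] = xyzxz$yx
  rot[3] = yzxz$yxx
  rot[4] = zxz$yxxy
  rot[5] = xz$yxxyz
  rot[6] = z$yxxyzx
  rot[7] = $yxxyzxz
Sorted (with $ < everything):
  sorted[0] = $yxxyzxz
  sorted[1] = xxyzxz$y
  sorted[2] = xyzxz$yx
  sorted[3] = xz$yxxyz
  sorted[4] = yxxyzxz$
  sorted[5] = yzxz$yxx
  sorted[6] = z$yxxyzx
  sorted[7] = zxz$yxxy
sorted[5] = yzxz$yxx

Answer: yzxz$yxx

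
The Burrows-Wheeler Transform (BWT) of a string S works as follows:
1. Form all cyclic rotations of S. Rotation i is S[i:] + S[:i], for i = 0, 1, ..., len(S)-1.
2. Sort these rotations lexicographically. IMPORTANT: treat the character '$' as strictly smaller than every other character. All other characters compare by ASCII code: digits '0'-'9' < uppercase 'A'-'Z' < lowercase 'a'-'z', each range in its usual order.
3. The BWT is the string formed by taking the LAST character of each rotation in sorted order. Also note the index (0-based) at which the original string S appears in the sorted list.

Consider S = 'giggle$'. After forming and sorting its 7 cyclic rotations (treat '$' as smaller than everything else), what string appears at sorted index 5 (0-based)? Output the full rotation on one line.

Answer: iggle$g

Derivation:
All 7 rotations (rotation i = S[i:]+S[:i]):
  rot[0] = giggle$
  rot[1] = iggle$g
  rot[2] = ggle$gi
  rot[3] = gle$gig
  rot[4] = le$gigg
  rot[5] = e$giggl
  rot[6] = $giggle
Sorted (with $ < everything):
  sorted[0] = $giggle
  sorted[1] = e$giggl
  sorted[2] = ggle$gi
  sorted[3] = giggle$
  sorted[4] = gle$gig
  sorted[5] = iggle$g
  sorted[6] = le$gigg
sorted[5] = iggle$g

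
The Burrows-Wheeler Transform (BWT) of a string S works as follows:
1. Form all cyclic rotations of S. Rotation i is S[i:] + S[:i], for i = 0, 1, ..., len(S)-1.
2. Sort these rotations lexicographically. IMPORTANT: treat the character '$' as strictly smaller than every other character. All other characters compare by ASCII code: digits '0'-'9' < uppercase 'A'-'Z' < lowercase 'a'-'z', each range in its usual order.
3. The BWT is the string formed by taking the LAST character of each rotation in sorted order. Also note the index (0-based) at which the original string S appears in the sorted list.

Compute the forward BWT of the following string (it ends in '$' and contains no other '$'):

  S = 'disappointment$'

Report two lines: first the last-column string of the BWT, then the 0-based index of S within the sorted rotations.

Answer: ts$modteippainn
2

Derivation:
All 15 rotations (rotation i = S[i:]+S[:i]):
  rot[0] = disappointment$
  rot[1] = isappointment$d
  rot[2] = sappointment$di
  rot[3] = appointment$dis
  rot[4] = ppointment$disa
  rot[5] = pointment$disap
  rot[6] = ointment$disapp
  rot[7] = intment$disappo
  rot[8] = ntment$disappoi
  rot[9] = tment$disappoin
  rot[10] = ment$disappoint
  rot[11] = ent$disappointm
  rot[12] = nt$disappointme
  rot[13] = t$disappointmen
  rot[14] = $disappointment
Sorted (with $ < everything):
  sorted[0] = $disappointment  (last char: 't')
  sorted[1] = appointment$dis  (last char: 's')
  sorted[2] = disappointment$  (last char: '$')
  sorted[3] = ent$disappointm  (last char: 'm')
  sorted[4] = intment$disappo  (last char: 'o')
  sorted[5] = isappointment$d  (last char: 'd')
  sorted[6] = ment$disappoint  (last char: 't')
  sorted[7] = nt$disappointme  (last char: 'e')
  sorted[8] = ntment$disappoi  (last char: 'i')
  sorted[9] = ointment$disapp  (last char: 'p')
  sorted[10] = pointment$disap  (last char: 'p')
  sorted[11] = ppointment$disa  (last char: 'a')
  sorted[12] = sappointment$di  (last char: 'i')
  sorted[13] = t$disappointmen  (last char: 'n')
  sorted[14] = tment$disappoin  (last char: 'n')
Last column: ts$modteippainn
Original string S is at sorted index 2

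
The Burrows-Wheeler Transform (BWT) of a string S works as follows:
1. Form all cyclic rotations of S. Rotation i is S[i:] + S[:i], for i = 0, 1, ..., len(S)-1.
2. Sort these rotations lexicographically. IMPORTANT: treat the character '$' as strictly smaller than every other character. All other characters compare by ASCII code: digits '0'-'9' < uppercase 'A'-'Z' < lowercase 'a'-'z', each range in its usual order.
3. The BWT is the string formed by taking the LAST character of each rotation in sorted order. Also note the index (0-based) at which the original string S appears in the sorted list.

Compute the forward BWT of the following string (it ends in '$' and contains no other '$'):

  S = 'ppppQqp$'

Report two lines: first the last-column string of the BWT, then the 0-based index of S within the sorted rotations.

All 8 rotations (rotation i = S[i:]+S[:i]):
  rot[0] = ppppQqp$
  rot[1] = pppQqp$p
  rot[2] = ppQqp$pp
  rot[3] = pQqp$ppp
  rot[4] = Qqp$pppp
  rot[5] = qp$ppppQ
  rot[6] = p$ppppQq
  rot[7] = $ppppQqp
Sorted (with $ < everything):
  sorted[0] = $ppppQqp  (last char: 'p')
  sorted[1] = Qqp$pppp  (last char: 'p')
  sorted[2] = p$ppppQq  (last char: 'q')
  sorted[3] = pQqp$ppp  (last char: 'p')
  sorted[4] = ppQqp$pp  (last char: 'p')
  sorted[5] = pppQqp$p  (last char: 'p')
  sorted[6] = ppppQqp$  (last char: '$')
  sorted[7] = qp$ppppQ  (last char: 'Q')
Last column: ppqppp$Q
Original string S is at sorted index 6

Answer: ppqppp$Q
6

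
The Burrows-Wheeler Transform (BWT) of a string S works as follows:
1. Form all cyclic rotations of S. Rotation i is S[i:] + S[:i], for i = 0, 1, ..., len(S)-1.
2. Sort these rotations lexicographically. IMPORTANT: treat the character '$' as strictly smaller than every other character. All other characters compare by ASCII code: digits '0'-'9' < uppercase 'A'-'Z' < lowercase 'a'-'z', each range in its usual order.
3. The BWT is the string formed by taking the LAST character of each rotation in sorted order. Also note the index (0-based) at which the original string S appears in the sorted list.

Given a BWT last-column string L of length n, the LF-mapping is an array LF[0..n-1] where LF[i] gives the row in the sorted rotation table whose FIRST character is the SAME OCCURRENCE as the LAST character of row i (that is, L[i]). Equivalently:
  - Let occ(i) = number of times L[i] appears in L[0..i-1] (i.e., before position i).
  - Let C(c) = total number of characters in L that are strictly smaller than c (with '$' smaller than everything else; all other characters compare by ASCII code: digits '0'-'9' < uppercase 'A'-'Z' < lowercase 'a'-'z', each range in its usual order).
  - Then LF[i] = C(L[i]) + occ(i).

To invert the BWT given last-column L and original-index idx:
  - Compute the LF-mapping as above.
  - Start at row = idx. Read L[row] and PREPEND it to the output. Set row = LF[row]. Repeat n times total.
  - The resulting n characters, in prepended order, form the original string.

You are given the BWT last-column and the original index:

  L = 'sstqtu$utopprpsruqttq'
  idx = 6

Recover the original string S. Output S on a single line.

Answer: qtuqutuqpsortrstptps$

Derivation:
LF mapping: 10 11 13 5 14 18 0 19 15 1 2 3 8 4 12 9 20 6 16 17 7
Walk LF starting at row 6, prepending L[row]:
  step 1: row=6, L[6]='$', prepend. Next row=LF[6]=0
  step 2: row=0, L[0]='s', prepend. Next row=LF[0]=10
  step 3: row=10, L[10]='p', prepend. Next row=LF[10]=2
  step 4: row=2, L[2]='t', prepend. Next row=LF[2]=13
  step 5: row=13, L[13]='p', prepend. Next row=LF[13]=4
  step 6: row=4, L[4]='t', prepend. Next row=LF[4]=14
  step 7: row=14, L[14]='s', prepend. Next row=LF[14]=12
  step 8: row=12, L[12]='r', prepend. Next row=LF[12]=8
  step 9: row=8, L[8]='t', prepend. Next row=LF[8]=15
  step 10: row=15, L[15]='r', prepend. Next row=LF[15]=9
  step 11: row=9, L[9]='o', prepend. Next row=LF[9]=1
  step 12: row=1, L[1]='s', prepend. Next row=LF[1]=11
  step 13: row=11, L[11]='p', prepend. Next row=LF[11]=3
  step 14: row=3, L[3]='q', prepend. Next row=LF[3]=5
  step 15: row=5, L[5]='u', prepend. Next row=LF[5]=18
  step 16: row=18, L[18]='t', prepend. Next row=LF[18]=16
  step 17: row=16, L[16]='u', prepend. Next row=LF[16]=20
  step 18: row=20, L[20]='q', prepend. Next row=LF[20]=7
  step 19: row=7, L[7]='u', prepend. Next row=LF[7]=19
  step 20: row=19, L[19]='t', prepend. Next row=LF[19]=17
  step 21: row=17, L[17]='q', prepend. Next row=LF[17]=6
Reversed output: qtuqutuqpsortrstptps$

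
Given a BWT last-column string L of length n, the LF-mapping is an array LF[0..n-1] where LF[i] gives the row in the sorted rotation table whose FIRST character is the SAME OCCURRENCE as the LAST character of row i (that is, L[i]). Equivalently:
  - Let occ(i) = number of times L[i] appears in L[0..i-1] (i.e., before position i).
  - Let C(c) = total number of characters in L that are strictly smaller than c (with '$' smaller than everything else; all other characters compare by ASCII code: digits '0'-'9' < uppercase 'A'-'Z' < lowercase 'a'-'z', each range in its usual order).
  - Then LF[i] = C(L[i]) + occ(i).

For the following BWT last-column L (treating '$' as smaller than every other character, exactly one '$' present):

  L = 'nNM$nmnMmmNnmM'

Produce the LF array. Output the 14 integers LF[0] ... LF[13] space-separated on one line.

Answer: 10 4 1 0 11 6 12 2 7 8 5 13 9 3

Derivation:
Char counts: '$':1, 'M':3, 'N':2, 'm':4, 'n':4
C (first-col start): C('$')=0, C('M')=1, C('N')=4, C('m')=6, C('n')=10
L[0]='n': occ=0, LF[0]=C('n')+0=10+0=10
L[1]='N': occ=0, LF[1]=C('N')+0=4+0=4
L[2]='M': occ=0, LF[2]=C('M')+0=1+0=1
L[3]='$': occ=0, LF[3]=C('$')+0=0+0=0
L[4]='n': occ=1, LF[4]=C('n')+1=10+1=11
L[5]='m': occ=0, LF[5]=C('m')+0=6+0=6
L[6]='n': occ=2, LF[6]=C('n')+2=10+2=12
L[7]='M': occ=1, LF[7]=C('M')+1=1+1=2
L[8]='m': occ=1, LF[8]=C('m')+1=6+1=7
L[9]='m': occ=2, LF[9]=C('m')+2=6+2=8
L[10]='N': occ=1, LF[10]=C('N')+1=4+1=5
L[11]='n': occ=3, LF[11]=C('n')+3=10+3=13
L[12]='m': occ=3, LF[12]=C('m')+3=6+3=9
L[13]='M': occ=2, LF[13]=C('M')+2=1+2=3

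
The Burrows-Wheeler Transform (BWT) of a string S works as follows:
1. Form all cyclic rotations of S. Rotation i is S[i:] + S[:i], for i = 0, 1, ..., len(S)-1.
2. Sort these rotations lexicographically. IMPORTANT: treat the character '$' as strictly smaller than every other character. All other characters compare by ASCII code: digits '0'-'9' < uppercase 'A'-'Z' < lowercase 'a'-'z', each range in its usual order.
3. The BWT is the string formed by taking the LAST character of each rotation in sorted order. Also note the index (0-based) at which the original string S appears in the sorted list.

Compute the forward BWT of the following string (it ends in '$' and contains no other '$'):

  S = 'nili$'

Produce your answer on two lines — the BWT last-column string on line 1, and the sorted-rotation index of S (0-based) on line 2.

Answer: ilni$
4

Derivation:
All 5 rotations (rotation i = S[i:]+S[:i]):
  rot[0] = nili$
  rot[1] = ili$n
  rot[2] = li$ni
  rot[3] = i$nil
  rot[4] = $nili
Sorted (with $ < everything):
  sorted[0] = $nili  (last char: 'i')
  sorted[1] = i$nil  (last char: 'l')
  sorted[2] = ili$n  (last char: 'n')
  sorted[3] = li$ni  (last char: 'i')
  sorted[4] = nili$  (last char: '$')
Last column: ilni$
Original string S is at sorted index 4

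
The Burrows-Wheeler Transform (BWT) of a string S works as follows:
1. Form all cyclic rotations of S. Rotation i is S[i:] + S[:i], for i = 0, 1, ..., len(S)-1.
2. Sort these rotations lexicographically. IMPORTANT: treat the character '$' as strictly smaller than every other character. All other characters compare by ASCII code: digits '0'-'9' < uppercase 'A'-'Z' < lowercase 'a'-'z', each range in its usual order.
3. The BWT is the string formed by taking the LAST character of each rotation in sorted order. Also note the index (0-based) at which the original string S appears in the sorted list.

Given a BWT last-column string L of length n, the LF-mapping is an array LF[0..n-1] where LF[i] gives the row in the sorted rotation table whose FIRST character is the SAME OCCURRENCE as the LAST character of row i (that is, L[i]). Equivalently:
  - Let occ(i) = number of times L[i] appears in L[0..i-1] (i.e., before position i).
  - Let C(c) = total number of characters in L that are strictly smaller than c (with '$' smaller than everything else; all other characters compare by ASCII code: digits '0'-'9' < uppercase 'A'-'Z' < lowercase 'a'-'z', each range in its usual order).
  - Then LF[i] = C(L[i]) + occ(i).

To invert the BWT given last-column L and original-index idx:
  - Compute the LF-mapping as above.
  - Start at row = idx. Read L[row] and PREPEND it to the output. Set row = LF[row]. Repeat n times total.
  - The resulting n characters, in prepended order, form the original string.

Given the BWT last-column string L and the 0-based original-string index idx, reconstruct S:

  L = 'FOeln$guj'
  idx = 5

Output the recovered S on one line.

Answer: jungleOF$

Derivation:
LF mapping: 1 2 3 6 7 0 4 8 5
Walk LF starting at row 5, prepending L[row]:
  step 1: row=5, L[5]='$', prepend. Next row=LF[5]=0
  step 2: row=0, L[0]='F', prepend. Next row=LF[0]=1
  step 3: row=1, L[1]='O', prepend. Next row=LF[1]=2
  step 4: row=2, L[2]='e', prepend. Next row=LF[2]=3
  step 5: row=3, L[3]='l', prepend. Next row=LF[3]=6
  step 6: row=6, L[6]='g', prepend. Next row=LF[6]=4
  step 7: row=4, L[4]='n', prepend. Next row=LF[4]=7
  step 8: row=7, L[7]='u', prepend. Next row=LF[7]=8
  step 9: row=8, L[8]='j', prepend. Next row=LF[8]=5
Reversed output: jungleOF$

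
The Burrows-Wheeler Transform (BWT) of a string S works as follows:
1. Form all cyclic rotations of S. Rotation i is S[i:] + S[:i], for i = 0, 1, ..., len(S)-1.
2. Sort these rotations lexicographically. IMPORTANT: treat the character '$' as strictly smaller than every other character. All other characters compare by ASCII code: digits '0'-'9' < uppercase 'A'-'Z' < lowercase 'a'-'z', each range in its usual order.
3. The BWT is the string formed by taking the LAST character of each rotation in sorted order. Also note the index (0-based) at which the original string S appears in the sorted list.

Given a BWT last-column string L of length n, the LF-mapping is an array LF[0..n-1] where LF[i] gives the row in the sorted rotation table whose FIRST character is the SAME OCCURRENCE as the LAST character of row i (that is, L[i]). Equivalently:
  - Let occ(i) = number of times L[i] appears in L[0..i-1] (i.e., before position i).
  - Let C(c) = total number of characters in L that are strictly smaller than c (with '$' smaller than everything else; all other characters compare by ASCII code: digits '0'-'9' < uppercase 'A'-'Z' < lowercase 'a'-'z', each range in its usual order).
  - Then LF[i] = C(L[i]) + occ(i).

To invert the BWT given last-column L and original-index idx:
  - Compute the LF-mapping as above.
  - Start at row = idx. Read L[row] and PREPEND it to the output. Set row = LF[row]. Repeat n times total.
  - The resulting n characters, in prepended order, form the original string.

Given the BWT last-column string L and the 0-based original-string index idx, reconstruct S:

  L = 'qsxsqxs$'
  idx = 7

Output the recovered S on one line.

LF mapping: 1 3 6 4 2 7 5 0
Walk LF starting at row 7, prepending L[row]:
  step 1: row=7, L[7]='$', prepend. Next row=LF[7]=0
  step 2: row=0, L[0]='q', prepend. Next row=LF[0]=1
  step 3: row=1, L[1]='s', prepend. Next row=LF[1]=3
  step 4: row=3, L[3]='s', prepend. Next row=LF[3]=4
  step 5: row=4, L[4]='q', prepend. Next row=LF[4]=2
  step 6: row=2, L[2]='x', prepend. Next row=LF[2]=6
  step 7: row=6, L[6]='s', prepend. Next row=LF[6]=5
  step 8: row=5, L[5]='x', prepend. Next row=LF[5]=7
Reversed output: xsxqssq$

Answer: xsxqssq$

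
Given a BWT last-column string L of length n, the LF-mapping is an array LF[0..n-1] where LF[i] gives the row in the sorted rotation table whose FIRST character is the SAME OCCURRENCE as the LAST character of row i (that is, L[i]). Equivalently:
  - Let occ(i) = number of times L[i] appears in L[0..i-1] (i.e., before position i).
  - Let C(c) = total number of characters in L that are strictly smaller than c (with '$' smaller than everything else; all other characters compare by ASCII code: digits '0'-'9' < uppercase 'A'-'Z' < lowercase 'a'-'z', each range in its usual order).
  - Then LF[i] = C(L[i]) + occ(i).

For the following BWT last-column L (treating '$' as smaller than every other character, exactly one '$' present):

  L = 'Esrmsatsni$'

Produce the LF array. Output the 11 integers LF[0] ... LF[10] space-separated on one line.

Answer: 1 7 6 4 8 2 10 9 5 3 0

Derivation:
Char counts: '$':1, 'E':1, 'a':1, 'i':1, 'm':1, 'n':1, 'r':1, 's':3, 't':1
C (first-col start): C('$')=0, C('E')=1, C('a')=2, C('i')=3, C('m')=4, C('n')=5, C('r')=6, C('s')=7, C('t')=10
L[0]='E': occ=0, LF[0]=C('E')+0=1+0=1
L[1]='s': occ=0, LF[1]=C('s')+0=7+0=7
L[2]='r': occ=0, LF[2]=C('r')+0=6+0=6
L[3]='m': occ=0, LF[3]=C('m')+0=4+0=4
L[4]='s': occ=1, LF[4]=C('s')+1=7+1=8
L[5]='a': occ=0, LF[5]=C('a')+0=2+0=2
L[6]='t': occ=0, LF[6]=C('t')+0=10+0=10
L[7]='s': occ=2, LF[7]=C('s')+2=7+2=9
L[8]='n': occ=0, LF[8]=C('n')+0=5+0=5
L[9]='i': occ=0, LF[9]=C('i')+0=3+0=3
L[10]='$': occ=0, LF[10]=C('$')+0=0+0=0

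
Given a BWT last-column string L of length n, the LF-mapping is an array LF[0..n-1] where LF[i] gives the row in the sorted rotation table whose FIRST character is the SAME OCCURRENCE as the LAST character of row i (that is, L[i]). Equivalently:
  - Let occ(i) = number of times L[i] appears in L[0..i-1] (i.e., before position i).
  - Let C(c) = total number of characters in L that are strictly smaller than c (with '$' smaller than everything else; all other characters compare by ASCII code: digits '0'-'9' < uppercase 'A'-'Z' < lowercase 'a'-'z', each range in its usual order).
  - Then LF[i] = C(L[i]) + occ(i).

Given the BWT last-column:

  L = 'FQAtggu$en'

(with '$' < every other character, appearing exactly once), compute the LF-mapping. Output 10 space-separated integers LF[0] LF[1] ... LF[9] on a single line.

Char counts: '$':1, 'A':1, 'F':1, 'Q':1, 'e':1, 'g':2, 'n':1, 't':1, 'u':1
C (first-col start): C('$')=0, C('A')=1, C('F')=2, C('Q')=3, C('e')=4, C('g')=5, C('n')=7, C('t')=8, C('u')=9
L[0]='F': occ=0, LF[0]=C('F')+0=2+0=2
L[1]='Q': occ=0, LF[1]=C('Q')+0=3+0=3
L[2]='A': occ=0, LF[2]=C('A')+0=1+0=1
L[3]='t': occ=0, LF[3]=C('t')+0=8+0=8
L[4]='g': occ=0, LF[4]=C('g')+0=5+0=5
L[5]='g': occ=1, LF[5]=C('g')+1=5+1=6
L[6]='u': occ=0, LF[6]=C('u')+0=9+0=9
L[7]='$': occ=0, LF[7]=C('$')+0=0+0=0
L[8]='e': occ=0, LF[8]=C('e')+0=4+0=4
L[9]='n': occ=0, LF[9]=C('n')+0=7+0=7

Answer: 2 3 1 8 5 6 9 0 4 7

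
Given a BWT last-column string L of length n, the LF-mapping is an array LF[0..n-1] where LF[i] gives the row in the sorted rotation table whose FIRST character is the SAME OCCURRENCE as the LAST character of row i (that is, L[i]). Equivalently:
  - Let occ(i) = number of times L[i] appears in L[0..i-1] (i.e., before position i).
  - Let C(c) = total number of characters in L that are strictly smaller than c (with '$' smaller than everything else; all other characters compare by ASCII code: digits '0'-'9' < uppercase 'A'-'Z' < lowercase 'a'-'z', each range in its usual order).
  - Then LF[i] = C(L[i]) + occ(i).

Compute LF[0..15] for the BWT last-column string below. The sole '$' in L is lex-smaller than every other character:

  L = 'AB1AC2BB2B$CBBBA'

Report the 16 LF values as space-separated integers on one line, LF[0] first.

Char counts: '$':1, '1':1, '2':2, 'A':3, 'B':7, 'C':2
C (first-col start): C('$')=0, C('1')=1, C('2')=2, C('A')=4, C('B')=7, C('C')=14
L[0]='A': occ=0, LF[0]=C('A')+0=4+0=4
L[1]='B': occ=0, LF[1]=C('B')+0=7+0=7
L[2]='1': occ=0, LF[2]=C('1')+0=1+0=1
L[3]='A': occ=1, LF[3]=C('A')+1=4+1=5
L[4]='C': occ=0, LF[4]=C('C')+0=14+0=14
L[5]='2': occ=0, LF[5]=C('2')+0=2+0=2
L[6]='B': occ=1, LF[6]=C('B')+1=7+1=8
L[7]='B': occ=2, LF[7]=C('B')+2=7+2=9
L[8]='2': occ=1, LF[8]=C('2')+1=2+1=3
L[9]='B': occ=3, LF[9]=C('B')+3=7+3=10
L[10]='$': occ=0, LF[10]=C('$')+0=0+0=0
L[11]='C': occ=1, LF[11]=C('C')+1=14+1=15
L[12]='B': occ=4, LF[12]=C('B')+4=7+4=11
L[13]='B': occ=5, LF[13]=C('B')+5=7+5=12
L[14]='B': occ=6, LF[14]=C('B')+6=7+6=13
L[15]='A': occ=2, LF[15]=C('A')+2=4+2=6

Answer: 4 7 1 5 14 2 8 9 3 10 0 15 11 12 13 6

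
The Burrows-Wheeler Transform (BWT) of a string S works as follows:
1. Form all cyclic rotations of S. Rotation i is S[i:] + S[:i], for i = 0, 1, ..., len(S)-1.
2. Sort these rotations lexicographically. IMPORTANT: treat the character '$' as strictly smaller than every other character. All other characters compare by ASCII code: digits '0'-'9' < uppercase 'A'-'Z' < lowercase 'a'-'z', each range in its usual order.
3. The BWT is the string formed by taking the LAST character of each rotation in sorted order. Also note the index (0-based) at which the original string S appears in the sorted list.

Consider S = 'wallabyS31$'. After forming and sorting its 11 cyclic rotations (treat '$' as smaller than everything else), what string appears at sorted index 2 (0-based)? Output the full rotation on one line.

All 11 rotations (rotation i = S[i:]+S[:i]):
  rot[0] = wallabyS31$
  rot[1] = allabyS31$w
  rot[2] = llabyS31$wa
  rot[3] = labyS31$wal
  rot[4] = abyS31$wall
  rot[5] = byS31$walla
  rot[6] = yS31$wallab
  rot[7] = S31$wallaby
  rot[8] = 31$wallabyS
  rot[9] = 1$wallabyS3
  rot[10] = $wallabyS31
Sorted (with $ < everything):
  sorted[0] = $wallabyS31
  sorted[1] = 1$wallabyS3
  sorted[2] = 31$wallabyS
  sorted[3] = S31$wallaby
  sorted[4] = abyS31$wall
  sorted[5] = allabyS31$w
  sorted[6] = byS31$walla
  sorted[7] = labyS31$wal
  sorted[8] = llabyS31$wa
  sorted[9] = wallabyS31$
  sorted[10] = yS31$wallab
sorted[2] = 31$wallabyS

Answer: 31$wallabyS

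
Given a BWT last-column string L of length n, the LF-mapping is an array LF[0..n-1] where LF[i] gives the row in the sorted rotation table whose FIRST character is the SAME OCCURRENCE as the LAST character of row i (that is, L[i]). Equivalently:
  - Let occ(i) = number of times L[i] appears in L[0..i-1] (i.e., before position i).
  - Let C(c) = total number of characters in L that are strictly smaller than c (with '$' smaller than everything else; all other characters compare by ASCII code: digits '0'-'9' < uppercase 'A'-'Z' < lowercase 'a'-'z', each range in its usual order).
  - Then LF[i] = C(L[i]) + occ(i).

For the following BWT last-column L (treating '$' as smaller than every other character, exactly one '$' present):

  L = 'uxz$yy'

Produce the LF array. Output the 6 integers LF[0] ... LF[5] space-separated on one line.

Answer: 1 2 5 0 3 4

Derivation:
Char counts: '$':1, 'u':1, 'x':1, 'y':2, 'z':1
C (first-col start): C('$')=0, C('u')=1, C('x')=2, C('y')=3, C('z')=5
L[0]='u': occ=0, LF[0]=C('u')+0=1+0=1
L[1]='x': occ=0, LF[1]=C('x')+0=2+0=2
L[2]='z': occ=0, LF[2]=C('z')+0=5+0=5
L[3]='$': occ=0, LF[3]=C('$')+0=0+0=0
L[4]='y': occ=0, LF[4]=C('y')+0=3+0=3
L[5]='y': occ=1, LF[5]=C('y')+1=3+1=4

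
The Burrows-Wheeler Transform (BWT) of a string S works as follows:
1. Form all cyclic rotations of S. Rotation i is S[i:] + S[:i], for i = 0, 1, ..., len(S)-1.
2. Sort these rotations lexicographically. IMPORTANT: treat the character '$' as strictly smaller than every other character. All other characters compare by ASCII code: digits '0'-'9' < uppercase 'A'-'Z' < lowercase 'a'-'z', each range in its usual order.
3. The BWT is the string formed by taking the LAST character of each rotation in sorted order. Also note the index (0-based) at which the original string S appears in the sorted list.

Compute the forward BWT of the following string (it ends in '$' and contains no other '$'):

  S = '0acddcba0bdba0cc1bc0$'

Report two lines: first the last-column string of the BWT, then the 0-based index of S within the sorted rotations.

Answer: 0c$aacbb0cd10bcd0abdc
2

Derivation:
All 21 rotations (rotation i = S[i:]+S[:i]):
  rot[0] = 0acddcba0bdba0cc1bc0$
  rot[1] = acddcba0bdba0cc1bc0$0
  rot[2] = cddcba0bdba0cc1bc0$0a
  rot[3] = ddcba0bdba0cc1bc0$0ac
  rot[4] = dcba0bdba0cc1bc0$0acd
  rot[5] = cba0bdba0cc1bc0$0acdd
  rot[6] = ba0bdba0cc1bc0$0acddc
  rot[7] = a0bdba0cc1bc0$0acddcb
  rot[8] = 0bdba0cc1bc0$0acddcba
  rot[9] = bdba0cc1bc0$0acddcba0
  rot[10] = dba0cc1bc0$0acddcba0b
  rot[11] = ba0cc1bc0$0acddcba0bd
  rot[12] = a0cc1bc0$0acddcba0bdb
  rot[13] = 0cc1bc0$0acddcba0bdba
  rot[14] = cc1bc0$0acddcba0bdba0
  rot[15] = c1bc0$0acddcba0bdba0c
  rot[16] = 1bc0$0acddcba0bdba0cc
  rot[17] = bc0$0acddcba0bdba0cc1
  rot[18] = c0$0acddcba0bdba0cc1b
  rot[19] = 0$0acddcba0bdba0cc1bc
  rot[20] = $0acddcba0bdba0cc1bc0
Sorted (with $ < everything):
  sorted[0] = $0acddcba0bdba0cc1bc0  (last char: '0')
  sorted[1] = 0$0acddcba0bdba0cc1bc  (last char: 'c')
  sorted[2] = 0acddcba0bdba0cc1bc0$  (last char: '$')
  sorted[3] = 0bdba0cc1bc0$0acddcba  (last char: 'a')
  sorted[4] = 0cc1bc0$0acddcba0bdba  (last char: 'a')
  sorted[5] = 1bc0$0acddcba0bdba0cc  (last char: 'c')
  sorted[6] = a0bdba0cc1bc0$0acddcb  (last char: 'b')
  sorted[7] = a0cc1bc0$0acddcba0bdb  (last char: 'b')
  sorted[8] = acddcba0bdba0cc1bc0$0  (last char: '0')
  sorted[9] = ba0bdba0cc1bc0$0acddc  (last char: 'c')
  sorted[10] = ba0cc1bc0$0acddcba0bd  (last char: 'd')
  sorted[11] = bc0$0acddcba0bdba0cc1  (last char: '1')
  sorted[12] = bdba0cc1bc0$0acddcba0  (last char: '0')
  sorted[13] = c0$0acddcba0bdba0cc1b  (last char: 'b')
  sorted[14] = c1bc0$0acddcba0bdba0c  (last char: 'c')
  sorted[15] = cba0bdba0cc1bc0$0acdd  (last char: 'd')
  sorted[16] = cc1bc0$0acddcba0bdba0  (last char: '0')
  sorted[17] = cddcba0bdba0cc1bc0$0a  (last char: 'a')
  sorted[18] = dba0cc1bc0$0acddcba0b  (last char: 'b')
  sorted[19] = dcba0bdba0cc1bc0$0acd  (last char: 'd')
  sorted[20] = ddcba0bdba0cc1bc0$0ac  (last char: 'c')
Last column: 0c$aacbb0cd10bcd0abdc
Original string S is at sorted index 2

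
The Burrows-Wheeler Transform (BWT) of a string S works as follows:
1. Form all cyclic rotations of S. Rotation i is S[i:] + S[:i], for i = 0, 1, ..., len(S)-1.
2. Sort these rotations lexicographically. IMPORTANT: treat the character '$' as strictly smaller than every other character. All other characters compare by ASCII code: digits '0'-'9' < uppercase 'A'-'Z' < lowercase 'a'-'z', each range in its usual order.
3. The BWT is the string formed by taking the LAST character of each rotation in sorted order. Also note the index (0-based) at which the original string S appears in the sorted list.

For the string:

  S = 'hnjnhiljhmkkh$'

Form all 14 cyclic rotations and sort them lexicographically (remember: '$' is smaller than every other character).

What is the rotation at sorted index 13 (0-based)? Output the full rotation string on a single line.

Answer: njnhiljhmkkh$h

Derivation:
All 14 rotations (rotation i = S[i:]+S[:i]):
  rot[0] = hnjnhiljhmkkh$
  rot[1] = njnhiljhmkkh$h
  rot[2] = jnhiljhmkkh$hn
  rot[3] = nhiljhmkkh$hnj
  rot[4] = hiljhmkkh$hnjn
  rot[5] = iljhmkkh$hnjnh
  rot[6] = ljhmkkh$hnjnhi
  rot[7] = jhmkkh$hnjnhil
  rot[8] = hmkkh$hnjnhilj
  rot[9] = mkkh$hnjnhiljh
  rot[10] = kkh$hnjnhiljhm
  rot[11] = kh$hnjnhiljhmk
  rot[12] = h$hnjnhiljhmkk
  rot[13] = $hnjnhiljhmkkh
Sorted (with $ < everything):
  sorted[0] = $hnjnhiljhmkkh
  sorted[1] = h$hnjnhiljhmkk
  sorted[2] = hiljhmkkh$hnjn
  sorted[3] = hmkkh$hnjnhilj
  sorted[4] = hnjnhiljhmkkh$
  sorted[5] = iljhmkkh$hnjnh
  sorted[6] = jhmkkh$hnjnhil
  sorted[7] = jnhiljhmkkh$hn
  sorted[8] = kh$hnjnhiljhmk
  sorted[9] = kkh$hnjnhiljhm
  sorted[10] = ljhmkkh$hnjnhi
  sorted[11] = mkkh$hnjnhiljh
  sorted[12] = nhiljhmkkh$hnj
  sorted[13] = njnhiljhmkkh$h
sorted[13] = njnhiljhmkkh$h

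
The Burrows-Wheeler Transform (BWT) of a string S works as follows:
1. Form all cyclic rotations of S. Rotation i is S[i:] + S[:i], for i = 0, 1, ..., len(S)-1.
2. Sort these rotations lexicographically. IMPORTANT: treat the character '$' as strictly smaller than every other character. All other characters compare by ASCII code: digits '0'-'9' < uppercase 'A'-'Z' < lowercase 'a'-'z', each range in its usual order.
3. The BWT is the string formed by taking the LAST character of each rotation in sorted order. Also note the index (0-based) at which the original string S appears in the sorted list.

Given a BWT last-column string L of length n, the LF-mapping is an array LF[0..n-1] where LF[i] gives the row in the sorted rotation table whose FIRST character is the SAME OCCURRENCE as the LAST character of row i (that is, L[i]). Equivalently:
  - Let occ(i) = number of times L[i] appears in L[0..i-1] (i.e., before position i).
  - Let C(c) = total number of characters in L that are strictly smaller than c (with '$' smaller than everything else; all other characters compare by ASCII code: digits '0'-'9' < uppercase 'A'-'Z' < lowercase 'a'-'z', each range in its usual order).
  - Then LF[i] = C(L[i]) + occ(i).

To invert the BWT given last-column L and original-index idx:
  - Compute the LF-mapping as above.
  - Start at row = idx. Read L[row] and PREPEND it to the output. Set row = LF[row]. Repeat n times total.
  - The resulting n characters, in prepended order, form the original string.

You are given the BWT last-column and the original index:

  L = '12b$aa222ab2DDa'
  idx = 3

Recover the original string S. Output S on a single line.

Answer: 22aa2Daba2Db21$

Derivation:
LF mapping: 1 2 13 0 9 10 3 4 5 11 14 6 7 8 12
Walk LF starting at row 3, prepending L[row]:
  step 1: row=3, L[3]='$', prepend. Next row=LF[3]=0
  step 2: row=0, L[0]='1', prepend. Next row=LF[0]=1
  step 3: row=1, L[1]='2', prepend. Next row=LF[1]=2
  step 4: row=2, L[2]='b', prepend. Next row=LF[2]=13
  step 5: row=13, L[13]='D', prepend. Next row=LF[13]=8
  step 6: row=8, L[8]='2', prepend. Next row=LF[8]=5
  step 7: row=5, L[5]='a', prepend. Next row=LF[5]=10
  step 8: row=10, L[10]='b', prepend. Next row=LF[10]=14
  step 9: row=14, L[14]='a', prepend. Next row=LF[14]=12
  step 10: row=12, L[12]='D', prepend. Next row=LF[12]=7
  step 11: row=7, L[7]='2', prepend. Next row=LF[7]=4
  step 12: row=4, L[4]='a', prepend. Next row=LF[4]=9
  step 13: row=9, L[9]='a', prepend. Next row=LF[9]=11
  step 14: row=11, L[11]='2', prepend. Next row=LF[11]=6
  step 15: row=6, L[6]='2', prepend. Next row=LF[6]=3
Reversed output: 22aa2Daba2Db21$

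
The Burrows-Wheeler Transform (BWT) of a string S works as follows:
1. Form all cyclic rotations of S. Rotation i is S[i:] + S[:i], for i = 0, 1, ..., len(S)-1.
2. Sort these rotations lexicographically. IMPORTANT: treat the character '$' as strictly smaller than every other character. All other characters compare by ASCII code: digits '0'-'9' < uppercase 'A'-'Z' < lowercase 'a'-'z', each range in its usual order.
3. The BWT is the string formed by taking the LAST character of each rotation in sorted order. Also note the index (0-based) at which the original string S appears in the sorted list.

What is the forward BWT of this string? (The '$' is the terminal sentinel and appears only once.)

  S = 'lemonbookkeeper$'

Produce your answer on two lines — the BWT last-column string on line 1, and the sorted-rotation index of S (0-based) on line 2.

Answer: rnklepko$eoombee
8

Derivation:
All 16 rotations (rotation i = S[i:]+S[:i]):
  rot[0] = lemonbookkeeper$
  rot[1] = emonbookkeeper$l
  rot[2] = monbookkeeper$le
  rot[3] = onbookkeeper$lem
  rot[4] = nbookkeeper$lemo
  rot[5] = bookkeeper$lemon
  rot[6] = ookkeeper$lemonb
  rot[7] = okkeeper$lemonbo
  rot[8] = kkeeper$lemonboo
  rot[9] = keeper$lemonbook
  rot[10] = eeper$lemonbookk
  rot[11] = eper$lemonbookke
  rot[12] = per$lemonbookkee
  rot[13] = er$lemonbookkeep
  rot[14] = r$lemonbookkeepe
  rot[15] = $lemonbookkeeper
Sorted (with $ < everything):
  sorted[0] = $lemonbookkeeper  (last char: 'r')
  sorted[1] = bookkeeper$lemon  (last char: 'n')
  sorted[2] = eeper$lemonbookk  (last char: 'k')
  sorted[3] = emonbookkeeper$l  (last char: 'l')
  sorted[4] = eper$lemonbookke  (last char: 'e')
  sorted[5] = er$lemonbookkeep  (last char: 'p')
  sorted[6] = keeper$lemonbook  (last char: 'k')
  sorted[7] = kkeeper$lemonboo  (last char: 'o')
  sorted[8] = lemonbookkeeper$  (last char: '$')
  sorted[9] = monbookkeeper$le  (last char: 'e')
  sorted[10] = nbookkeeper$lemo  (last char: 'o')
  sorted[11] = okkeeper$lemonbo  (last char: 'o')
  sorted[12] = onbookkeeper$lem  (last char: 'm')
  sorted[13] = ookkeeper$lemonb  (last char: 'b')
  sorted[14] = per$lemonbookkee  (last char: 'e')
  sorted[15] = r$lemonbookkeepe  (last char: 'e')
Last column: rnklepko$eoombee
Original string S is at sorted index 8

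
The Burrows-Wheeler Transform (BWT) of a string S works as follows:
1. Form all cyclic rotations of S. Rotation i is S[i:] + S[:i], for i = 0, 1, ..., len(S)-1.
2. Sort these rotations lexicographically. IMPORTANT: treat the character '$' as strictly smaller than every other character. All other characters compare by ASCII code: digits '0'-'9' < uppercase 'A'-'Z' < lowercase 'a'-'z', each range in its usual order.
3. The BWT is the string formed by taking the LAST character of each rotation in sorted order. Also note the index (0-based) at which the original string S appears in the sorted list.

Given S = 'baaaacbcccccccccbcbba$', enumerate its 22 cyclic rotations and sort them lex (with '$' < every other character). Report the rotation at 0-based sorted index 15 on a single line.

Answer: cccbcbba$baaaacbcccccc

Derivation:
All 22 rotations (rotation i = S[i:]+S[:i]):
  rot[0] = baaaacbcccccccccbcbba$
  rot[1] = aaaacbcccccccccbcbba$b
  rot[2] = aaacbcccccccccbcbba$ba
  rot[3] = aacbcccccccccbcbba$baa
  rot[4] = acbcccccccccbcbba$baaa
  rot[5] = cbcccccccccbcbba$baaaa
  rot[6] = bcccccccccbcbba$baaaac
  rot[7] = cccccccccbcbba$baaaacb
  rot[8] = ccccccccbcbba$baaaacbc
  rot[9] = cccccccbcbba$baaaacbcc
  rot[10] = ccccccbcbba$baaaacbccc
  rot[11] = cccccbcbba$baaaacbcccc
  rot[12] = ccccbcbba$baaaacbccccc
  rot[13] = cccbcbba$baaaacbcccccc
  rot[14] = ccbcbba$baaaacbccccccc
  rot[15] = cbcbba$baaaacbcccccccc
  rot[16] = bcbba$baaaacbccccccccc
  rot[17] = cbba$baaaacbcccccccccb
  rot[18] = bba$baaaacbcccccccccbc
  rot[19] = ba$baaaacbcccccccccbcb
  rot[20] = a$baaaacbcccccccccbcbb
  rot[21] = $baaaacbcccccccccbcbba
Sorted (with $ < everything):
  sorted[0] = $baaaacbcccccccccbcbba
  sorted[1] = a$baaaacbcccccccccbcbb
  sorted[2] = aaaacbcccccccccbcbba$b
  sorted[3] = aaacbcccccccccbcbba$ba
  sorted[4] = aacbcccccccccbcbba$baa
  sorted[5] = acbcccccccccbcbba$baaa
  sorted[6] = ba$baaaacbcccccccccbcb
  sorted[7] = baaaacbcccccccccbcbba$
  sorted[8] = bba$baaaacbcccccccccbc
  sorted[9] = bcbba$baaaacbccccccccc
  sorted[10] = bcccccccccbcbba$baaaac
  sorted[11] = cbba$baaaacbcccccccccb
  sorted[12] = cbcbba$baaaacbcccccccc
  sorted[13] = cbcccccccccbcbba$baaaa
  sorted[14] = ccbcbba$baaaacbccccccc
  sorted[15] = cccbcbba$baaaacbcccccc
  sorted[16] = ccccbcbba$baaaacbccccc
  sorted[17] = cccccbcbba$baaaacbcccc
  sorted[18] = ccccccbcbba$baaaacbccc
  sorted[19] = cccccccbcbba$baaaacbcc
  sorted[20] = ccccccccbcbba$baaaacbc
  sorted[21] = cccccccccbcbba$baaaacb
sorted[15] = cccbcbba$baaaacbcccccc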